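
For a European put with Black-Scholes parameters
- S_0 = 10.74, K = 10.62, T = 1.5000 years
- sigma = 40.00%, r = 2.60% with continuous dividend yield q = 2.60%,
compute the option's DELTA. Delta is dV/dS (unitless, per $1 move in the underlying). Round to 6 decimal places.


Answer: Delta = -0.379309

Derivation:
d1 = 0.2678845128; d2 = -0.2220134358
phi(d1) = 0.3848815750; exp(-qT) = 0.9617507091; exp(-rT) = 0.9617507091
N(-d1) = 0.3943941076
Delta = -exp(-qT) * N(-d1) = -0.9617507091 * 0.3943941076 = -0.379309


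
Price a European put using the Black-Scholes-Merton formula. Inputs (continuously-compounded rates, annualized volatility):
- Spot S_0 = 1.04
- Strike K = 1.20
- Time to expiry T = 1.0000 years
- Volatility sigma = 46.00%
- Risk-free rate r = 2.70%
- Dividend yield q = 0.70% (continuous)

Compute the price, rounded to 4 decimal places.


Answer: Price = 0.2748

Derivation:
d1 = (ln(S/K) + (r - q + 0.5*sigma^2) * T) / (sigma * sqrt(T)) = -0.03761053
d2 = d1 - sigma * sqrt(T) = -0.49761053
exp(-rT) = 0.97336124; exp(-qT) = 0.99302444
P = K * exp(-rT) * N(-d2) - S_0 * exp(-qT) * N(-d1)
N(-d1) = 0.51500089; N(-d2) = 0.69062071
P = 1.2000 * 0.97336124 * 0.69062071 - 1.0400 * 0.99302444 * 0.51500089 = 0.2748


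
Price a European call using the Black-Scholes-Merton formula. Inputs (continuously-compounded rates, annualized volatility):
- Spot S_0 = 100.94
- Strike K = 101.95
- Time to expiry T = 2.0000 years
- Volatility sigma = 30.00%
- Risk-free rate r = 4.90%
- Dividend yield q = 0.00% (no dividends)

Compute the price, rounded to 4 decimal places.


d1 = (ln(S/K) + (r - q + 0.5*sigma^2) * T) / (sigma * sqrt(T)) = 0.41965322
d2 = d1 - sigma * sqrt(T) = -0.00461085
exp(-rT) = 0.90664890; exp(-qT) = 1.00000000
C = S_0 * exp(-qT) * N(d1) - K * exp(-rT) * N(d2)
N(d1) = 0.66263060; N(d2) = 0.49816055
C = 100.9400 * 1.00000000 * 0.66263060 - 101.9500 * 0.90664890 * 0.49816055 = 20.8395

Answer: Price = 20.8395


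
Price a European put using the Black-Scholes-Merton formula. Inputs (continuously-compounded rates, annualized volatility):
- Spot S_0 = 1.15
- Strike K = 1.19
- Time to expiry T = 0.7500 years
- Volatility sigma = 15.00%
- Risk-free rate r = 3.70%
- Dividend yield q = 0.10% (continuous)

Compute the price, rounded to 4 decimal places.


d1 = (ln(S/K) + (r - q + 0.5*sigma^2) * T) / (sigma * sqrt(T)) = 0.00959275
d2 = d1 - sigma * sqrt(T) = -0.12031106
exp(-rT) = 0.97263149; exp(-qT) = 0.99925028
P = K * exp(-rT) * N(-d2) - S_0 * exp(-qT) * N(-d1)
N(-d1) = 0.49617310; N(-d2) = 0.54788163
P = 1.1900 * 0.97263149 * 0.54788163 - 1.1500 * 0.99925028 * 0.49617310 = 0.0640

Answer: Price = 0.0640


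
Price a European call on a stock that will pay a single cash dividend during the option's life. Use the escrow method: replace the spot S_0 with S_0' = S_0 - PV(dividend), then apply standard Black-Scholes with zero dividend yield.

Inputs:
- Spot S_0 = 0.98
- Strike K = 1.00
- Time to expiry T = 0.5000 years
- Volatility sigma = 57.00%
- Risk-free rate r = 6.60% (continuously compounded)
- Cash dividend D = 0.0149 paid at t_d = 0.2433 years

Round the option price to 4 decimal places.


Answer: Price = 0.1533

Derivation:
PV(D) = D * exp(-r * t_d) = 0.0149 * 0.98407044 = 0.01466265
S_0' = S_0 - PV(D) = 0.9800 - 0.01466265 = 0.96533735
d1 = (ln(S_0'/K) + (r + sigma^2/2)*T) / (sigma*sqrt(T)) = 0.19587440
d2 = d1 - sigma*sqrt(T) = -0.20717646
exp(-rT) = 0.96753856
N(d1) = 0.57764576; N(d2) = 0.41793602
C = S_0' * N(d1) - K * exp(-rT) * N(d2) = 0.96533735 * 0.57764576 - 1.0000 * 0.96753856 * 0.41793602 = 0.1533


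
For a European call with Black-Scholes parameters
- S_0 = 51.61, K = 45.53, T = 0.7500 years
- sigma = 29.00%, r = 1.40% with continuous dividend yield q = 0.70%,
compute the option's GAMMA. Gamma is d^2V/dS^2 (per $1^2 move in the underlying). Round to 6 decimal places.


d1 = 0.6455632193; d2 = 0.3944158522
phi(d1) = 0.3239019384; exp(-qT) = 0.9947637572; exp(-rT) = 0.9895549326
Gamma = exp(-qT) * phi(d1) / (S * sigma * sqrt(T)) = 0.9947637572 * 0.3239019384 / (51.6100 * 0.2900 * 0.8660254038) = 0.024858

Answer: Gamma = 0.024858


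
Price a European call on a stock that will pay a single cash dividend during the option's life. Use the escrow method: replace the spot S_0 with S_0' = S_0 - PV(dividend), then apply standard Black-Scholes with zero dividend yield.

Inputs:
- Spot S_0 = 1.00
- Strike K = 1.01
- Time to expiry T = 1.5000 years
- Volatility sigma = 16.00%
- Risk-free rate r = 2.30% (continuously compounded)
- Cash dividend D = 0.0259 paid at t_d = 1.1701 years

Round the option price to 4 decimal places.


PV(D) = D * exp(-r * t_d) = 0.0259 * 0.97344661 = 0.02521227
S_0' = S_0 - PV(D) = 1.0000 - 0.02521227 = 0.97478773
d1 = (ln(S_0'/K) + (r + sigma^2/2)*T) / (sigma*sqrt(T)) = 0.09294858
d2 = d1 - sigma*sqrt(T) = -0.10301060
exp(-rT) = 0.96608834
N(d1) = 0.53702779; N(d2) = 0.45897728
C = S_0' * N(d1) - K * exp(-rT) * N(d2) = 0.97478773 * 0.53702779 - 1.0100 * 0.96608834 * 0.45897728 = 0.0756

Answer: Price = 0.0756


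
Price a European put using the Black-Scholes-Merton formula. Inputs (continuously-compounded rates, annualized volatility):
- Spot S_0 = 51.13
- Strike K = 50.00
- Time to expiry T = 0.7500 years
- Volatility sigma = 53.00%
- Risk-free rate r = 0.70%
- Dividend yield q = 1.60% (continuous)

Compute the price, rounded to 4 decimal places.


Answer: Price = 8.7135

Derivation:
d1 = (ln(S/K) + (r - q + 0.5*sigma^2) * T) / (sigma * sqrt(T)) = 0.26348067
d2 = d1 - sigma * sqrt(T) = -0.19551280
exp(-rT) = 0.99476376; exp(-qT) = 0.98807171
P = K * exp(-rT) * N(-d2) - S_0 * exp(-qT) * N(-d1)
N(-d1) = 0.39609006; N(-d2) = 0.57750424
P = 50.0000 * 0.99476376 * 0.57750424 - 51.1300 * 0.98807171 * 0.39609006 = 8.7135


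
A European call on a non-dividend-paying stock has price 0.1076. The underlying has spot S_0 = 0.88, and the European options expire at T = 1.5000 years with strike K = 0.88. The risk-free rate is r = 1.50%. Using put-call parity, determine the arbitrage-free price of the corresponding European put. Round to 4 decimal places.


Put-call parity: C - P = S_0 * exp(-qT) - K * exp(-rT).
S_0 * exp(-qT) = 0.8800 * 1.00000000 = 0.88000000
K * exp(-rT) = 0.8800 * 0.97775124 = 0.86042109
P = C - S*exp(-qT) + K*exp(-rT)
P = 0.1076 - 0.88000000 + 0.86042109 = 0.0880

Answer: Put price = 0.0880


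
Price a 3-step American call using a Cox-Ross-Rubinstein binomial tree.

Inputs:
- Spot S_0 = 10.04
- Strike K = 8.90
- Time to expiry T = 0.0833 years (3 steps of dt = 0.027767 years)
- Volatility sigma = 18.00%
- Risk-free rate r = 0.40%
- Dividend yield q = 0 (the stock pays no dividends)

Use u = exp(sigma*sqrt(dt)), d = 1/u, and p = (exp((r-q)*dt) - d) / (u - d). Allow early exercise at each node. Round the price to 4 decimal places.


Answer: Price = V(0,0) = 1.1430

Derivation:
dt = T/N = 0.027767
u = exp(sigma*sqrt(dt)) = 1.030448; d = 1/u = 0.970451
p = (exp((r-q)*dt) - d) / (u - d) = 0.494353
Discount per step: exp(-r*dt) = 0.999889
Stock lattice S(k, i) with i counting down-moves:
  k=0: S(0,0) = 10.0400
  k=1: S(1,0) = 10.3457; S(1,1) = 9.7433
  k=2: S(2,0) = 10.6607; S(2,1) = 10.0400; S(2,2) = 9.4554
  k=3: S(3,0) = 10.9853; S(3,1) = 10.3457; S(3,2) = 9.7433; S(3,3) = 9.1760
Terminal payoffs V(N, i) = max(S_T - K, 0):
  V(3,0) = 2.085312; V(3,1) = 1.445701; V(3,2) = 0.843332; V(3,3) = 0.276034
Backward induction: V(k, i) = exp(-r*dt) * [p * V(k+1, i) + (1-p) * V(k+1, i+1)]; then take max(V_cont, immediate exercise) for American.
  V(2,0) = exp(-r*dt) * [p*2.085312 + (1-p)*1.445701] = 1.761699; exercise = 1.760711; V(2,0) = max -> 1.761699
  V(2,1) = exp(-r*dt) * [p*1.445701 + (1-p)*0.843332] = 1.140988; exercise = 1.140000; V(2,1) = max -> 1.140988
  V(2,2) = exp(-r*dt) * [p*0.843332 + (1-p)*0.276034] = 0.556418; exercise = 0.555429; V(2,2) = max -> 0.556418
  V(1,0) = exp(-r*dt) * [p*1.761699 + (1-p)*1.140988] = 1.447678; exercise = 1.445701; V(1,0) = max -> 1.447678
  V(1,1) = exp(-r*dt) * [p*1.140988 + (1-p)*0.556418] = 0.845308; exercise = 0.843332; V(1,1) = max -> 0.845308
  V(0,0) = exp(-r*dt) * [p*1.447678 + (1-p)*0.845308] = 1.142965; exercise = 1.140000; V(0,0) = max -> 1.142965


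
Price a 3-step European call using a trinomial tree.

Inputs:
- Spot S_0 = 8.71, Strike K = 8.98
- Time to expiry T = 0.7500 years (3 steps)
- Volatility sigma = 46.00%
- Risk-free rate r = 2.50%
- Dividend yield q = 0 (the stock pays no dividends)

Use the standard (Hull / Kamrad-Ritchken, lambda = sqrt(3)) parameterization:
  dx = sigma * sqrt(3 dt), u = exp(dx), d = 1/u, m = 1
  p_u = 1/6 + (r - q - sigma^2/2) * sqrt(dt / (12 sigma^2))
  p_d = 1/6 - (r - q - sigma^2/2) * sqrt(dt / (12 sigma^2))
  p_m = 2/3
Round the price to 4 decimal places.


dt = T/N = 0.250000; dx = sigma*sqrt(3*dt) = 0.398372
u = exp(dx) = 1.489398; d = 1/u = 0.671412
p_u = 0.141313, p_m = 0.666667, p_d = 0.192020
Discount per step: exp(-r*dt) = 0.993769
Stock lattice S(k, j) with j the centered position index:
  k=0: S(0,+0) = 8.7100
  k=1: S(1,-1) = 5.8480; S(1,+0) = 8.7100; S(1,+1) = 12.9727
  k=2: S(2,-2) = 3.9264; S(2,-1) = 5.8480; S(2,+0) = 8.7100; S(2,+1) = 12.9727; S(2,+2) = 19.3214
  k=3: S(3,-3) = 2.6362; S(3,-2) = 3.9264; S(3,-1) = 5.8480; S(3,+0) = 8.7100; S(3,+1) = 12.9727; S(3,+2) = 19.3214; S(3,+3) = 28.7773
Terminal payoffs V(N, j) = max(S_T - K, 0):
  V(3,-3) = 0.000000; V(3,-2) = 0.000000; V(3,-1) = 0.000000; V(3,+0) = 0.000000; V(3,+1) = 3.992652; V(3,+2) = 10.341436; V(3,+3) = 19.797299
Backward induction: V(k, j) = exp(-r*dt) * [p_u * V(k+1, j+1) + p_m * V(k+1, j) + p_d * V(k+1, j-1)]
  V(2,-2) = exp(-r*dt) * [p_u*0.000000 + p_m*0.000000 + p_d*0.000000] = 0.000000
  V(2,-1) = exp(-r*dt) * [p_u*0.000000 + p_m*0.000000 + p_d*0.000000] = 0.000000
  V(2,+0) = exp(-r*dt) * [p_u*3.992652 + p_m*0.000000 + p_d*0.000000] = 0.560700
  V(2,+1) = exp(-r*dt) * [p_u*10.341436 + p_m*3.992652 + p_d*0.000000] = 4.097463
  V(2,+2) = exp(-r*dt) * [p_u*19.797299 + p_m*10.341436 + p_d*3.992652] = 10.393422
  V(1,-1) = exp(-r*dt) * [p_u*0.560700 + p_m*0.000000 + p_d*0.000000] = 0.078741
  V(1,+0) = exp(-r*dt) * [p_u*4.097463 + p_m*0.560700 + p_d*0.000000] = 0.946890
  V(1,+1) = exp(-r*dt) * [p_u*10.393422 + p_m*4.097463 + p_d*0.560700] = 4.281197
  V(0,+0) = exp(-r*dt) * [p_u*4.281197 + p_m*0.946890 + p_d*0.078741] = 1.243574

Answer: Price = V(0,0) = 1.2436


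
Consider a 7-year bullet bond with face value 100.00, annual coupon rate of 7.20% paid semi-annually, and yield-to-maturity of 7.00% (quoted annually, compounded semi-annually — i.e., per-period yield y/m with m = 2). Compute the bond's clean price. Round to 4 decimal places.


Answer: Price = 101.0921

Derivation:
Coupon per period c = face * coupon_rate / m = 3.600000
Periods per year m = 2; per-period yield y/m = 0.035000
Number of cashflows N = 14
Cashflows (t years, CF_t, discount factor 1/(1+y/m)^(m*t), PV):
  t = 0.5000: CF_t = 3.600000, DF = 0.966184, PV = 3.478261
  t = 1.0000: CF_t = 3.600000, DF = 0.933511, PV = 3.360639
  t = 1.5000: CF_t = 3.600000, DF = 0.901943, PV = 3.246994
  t = 2.0000: CF_t = 3.600000, DF = 0.871442, PV = 3.137192
  t = 2.5000: CF_t = 3.600000, DF = 0.841973, PV = 3.031103
  t = 3.0000: CF_t = 3.600000, DF = 0.813501, PV = 2.928602
  t = 3.5000: CF_t = 3.600000, DF = 0.785991, PV = 2.829567
  t = 4.0000: CF_t = 3.600000, DF = 0.759412, PV = 2.733882
  t = 4.5000: CF_t = 3.600000, DF = 0.733731, PV = 2.641431
  t = 5.0000: CF_t = 3.600000, DF = 0.708919, PV = 2.552108
  t = 5.5000: CF_t = 3.600000, DF = 0.684946, PV = 2.465805
  t = 6.0000: CF_t = 3.600000, DF = 0.661783, PV = 2.382420
  t = 6.5000: CF_t = 3.600000, DF = 0.639404, PV = 2.301855
  t = 7.0000: CF_t = 103.600000, DF = 0.617782, PV = 64.002193
Price P = sum_t PV_t = 101.092052


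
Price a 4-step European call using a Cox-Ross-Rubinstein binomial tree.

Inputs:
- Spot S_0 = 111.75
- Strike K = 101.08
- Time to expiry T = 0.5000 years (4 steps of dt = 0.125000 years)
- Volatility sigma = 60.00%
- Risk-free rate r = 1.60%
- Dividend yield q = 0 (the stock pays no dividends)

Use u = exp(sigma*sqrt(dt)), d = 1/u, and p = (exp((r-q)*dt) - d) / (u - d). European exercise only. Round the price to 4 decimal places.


dt = T/N = 0.125000
u = exp(sigma*sqrt(dt)) = 1.236311; d = 1/u = 0.808858
p = (exp((r-q)*dt) - d) / (u - d) = 0.451849
Discount per step: exp(-r*dt) = 0.998002
Stock lattice S(k, i) with i counting down-moves:
  k=0: S(0,0) = 111.7500
  k=1: S(1,0) = 138.1578; S(1,1) = 90.3899
  k=2: S(2,0) = 170.8060; S(2,1) = 111.7500; S(2,2) = 73.1126
  k=3: S(3,0) = 211.1693; S(3,1) = 138.1578; S(3,2) = 90.3899; S(3,3) = 59.1377
  k=4: S(4,0) = 261.0710; S(4,1) = 170.8060; S(4,2) = 111.7500; S(4,3) = 73.1126; S(4,4) = 47.8340
Terminal payoffs V(N, i) = max(S_T - K, 0):
  V(4,0) = 159.990992; V(4,1) = 69.725982; V(4,2) = 10.670000; V(4,3) = 0.000000; V(4,4) = 0.000000
Backward induction: V(k, i) = exp(-r*dt) * [p * V(k+1, i) + (1-p) * V(k+1, i+1)].
  V(3,0) = exp(-r*dt) * [p*159.990992 + (1-p)*69.725982] = 110.291291
  V(3,1) = exp(-r*dt) * [p*69.725982 + (1-p)*10.670000] = 37.279724
  V(3,2) = exp(-r*dt) * [p*10.670000 + (1-p)*0.000000] = 4.811591
  V(3,3) = exp(-r*dt) * [p*0.000000 + (1-p)*0.000000] = 0.000000
  V(2,0) = exp(-r*dt) * [p*110.291291 + (1-p)*37.279724] = 70.129494
  V(2,1) = exp(-r*dt) * [p*37.279724 + (1-p)*4.811591] = 19.443344
  V(2,2) = exp(-r*dt) * [p*4.811591 + (1-p)*0.000000] = 2.169766
  V(1,0) = exp(-r*dt) * [p*70.129494 + (1-p)*19.443344] = 42.261199
  V(1,1) = exp(-r*dt) * [p*19.443344 + (1-p)*2.169766] = 9.954877
  V(0,0) = exp(-r*dt) * [p*42.261199 + (1-p)*9.954877] = 24.503386

Answer: Price = V(0,0) = 24.5034


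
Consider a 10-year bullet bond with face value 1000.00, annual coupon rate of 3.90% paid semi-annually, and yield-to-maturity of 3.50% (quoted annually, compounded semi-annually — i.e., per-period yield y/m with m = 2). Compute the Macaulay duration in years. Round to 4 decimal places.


Answer: Macaulay duration = 8.4076 years

Derivation:
Coupon per period c = face * coupon_rate / m = 19.500000
Periods per year m = 2; per-period yield y/m = 0.017500
Number of cashflows N = 20
Cashflows (t years, CF_t, discount factor 1/(1+y/m)^(m*t), PV):
  t = 0.5000: CF_t = 19.500000, DF = 0.982801, PV = 19.164619
  t = 1.0000: CF_t = 19.500000, DF = 0.965898, PV = 18.835007
  t = 1.5000: CF_t = 19.500000, DF = 0.949285, PV = 18.511063
  t = 2.0000: CF_t = 19.500000, DF = 0.932959, PV = 18.192691
  t = 2.5000: CF_t = 19.500000, DF = 0.916913, PV = 17.879794
  t = 3.0000: CF_t = 19.500000, DF = 0.901143, PV = 17.572280
  t = 3.5000: CF_t = 19.500000, DF = 0.885644, PV = 17.270054
  t = 4.0000: CF_t = 19.500000, DF = 0.870412, PV = 16.973026
  t = 4.5000: CF_t = 19.500000, DF = 0.855441, PV = 16.681106
  t = 5.0000: CF_t = 19.500000, DF = 0.840729, PV = 16.394208
  t = 5.5000: CF_t = 19.500000, DF = 0.826269, PV = 16.112243
  t = 6.0000: CF_t = 19.500000, DF = 0.812058, PV = 15.835129
  t = 6.5000: CF_t = 19.500000, DF = 0.798091, PV = 15.562780
  t = 7.0000: CF_t = 19.500000, DF = 0.784365, PV = 15.295115
  t = 7.5000: CF_t = 19.500000, DF = 0.770875, PV = 15.032055
  t = 8.0000: CF_t = 19.500000, DF = 0.757616, PV = 14.773518
  t = 8.5000: CF_t = 19.500000, DF = 0.744586, PV = 14.519428
  t = 9.0000: CF_t = 19.500000, DF = 0.731780, PV = 14.269708
  t = 9.5000: CF_t = 19.500000, DF = 0.719194, PV = 14.024283
  t = 10.0000: CF_t = 1019.500000, DF = 0.706825, PV = 720.607656
Price P = sum_t PV_t = 1033.505763
Macaulay numerator sum_t t * PV_t:
  t * PV_t at t = 0.5000: 9.582310
  t * PV_t at t = 1.0000: 18.835007
  t * PV_t at t = 1.5000: 27.766594
  t * PV_t at t = 2.0000: 36.385382
  t * PV_t at t = 2.5000: 44.699486
  t * PV_t at t = 3.0000: 52.716839
  t * PV_t at t = 3.5000: 60.445188
  t * PV_t at t = 4.0000: 67.892103
  t * PV_t at t = 4.5000: 75.064978
  t * PV_t at t = 5.0000: 81.971038
  t * PV_t at t = 5.5000: 88.617339
  t * PV_t at t = 6.0000: 95.010772
  t * PV_t at t = 6.5000: 101.158070
  t * PV_t at t = 7.0000: 107.065808
  t * PV_t at t = 7.5000: 112.740409
  t * PV_t at t = 8.0000: 118.188144
  t * PV_t at t = 8.5000: 123.415138
  t * PV_t at t = 9.0000: 128.427373
  t * PV_t at t = 9.5000: 133.230690
  t * PV_t at t = 10.0000: 7206.076564
Macaulay duration D = (sum_t t * PV_t) / P = 8689.289231 / 1033.505763 = 8.407587


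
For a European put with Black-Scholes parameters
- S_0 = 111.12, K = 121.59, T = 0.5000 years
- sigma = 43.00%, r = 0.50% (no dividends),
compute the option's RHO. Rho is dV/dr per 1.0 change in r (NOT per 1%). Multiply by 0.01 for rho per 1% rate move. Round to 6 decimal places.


d1 = -0.1358928694; d2 = -0.4399487853
phi(d1) = 0.3952756264; exp(-qT) = 1.0000000000; exp(-rT) = 0.9975031224
N(-d2) = 0.6700128995
Rho = -K*T*exp(-rT)*N(-d2) = -121.5900 * 0.5000 * 0.9975031224 * 0.6700128995 = -40.631728

Answer: Rho = -40.631728


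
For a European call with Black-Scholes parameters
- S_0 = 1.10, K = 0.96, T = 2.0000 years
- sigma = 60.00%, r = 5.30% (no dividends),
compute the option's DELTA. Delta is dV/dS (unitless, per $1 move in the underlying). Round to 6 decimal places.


d1 = 0.7096195727; d2 = -0.1389085647
phi(d1) = 0.3101440220; exp(-qT) = 1.0000000000; exp(-rT) = 0.8994246481
N(d1) = 0.7610299606
Delta = exp(-qT) * N(d1) = 1.0000000000 * 0.7610299606 = 0.761030

Answer: Delta = 0.761030


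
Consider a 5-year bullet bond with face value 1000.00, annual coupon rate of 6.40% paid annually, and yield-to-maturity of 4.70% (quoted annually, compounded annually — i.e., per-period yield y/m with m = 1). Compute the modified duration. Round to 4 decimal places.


Answer: Modified duration = 4.2559

Derivation:
Coupon per period c = face * coupon_rate / m = 64.000000
Periods per year m = 1; per-period yield y/m = 0.047000
Number of cashflows N = 5
Cashflows (t years, CF_t, discount factor 1/(1+y/m)^(m*t), PV):
  t = 1.0000: CF_t = 64.000000, DF = 0.955110, PV = 61.127030
  t = 2.0000: CF_t = 64.000000, DF = 0.912235, PV = 58.383027
  t = 3.0000: CF_t = 64.000000, DF = 0.871284, PV = 55.762204
  t = 4.0000: CF_t = 64.000000, DF = 0.832172, PV = 53.259029
  t = 5.0000: CF_t = 1064.000000, DF = 0.794816, PV = 845.684206
Price P = sum_t PV_t = 1074.215496
First compute Macaulay numerator sum_t t * PV_t:
  t * PV_t at t = 1.0000: 61.127030
  t * PV_t at t = 2.0000: 116.766055
  t * PV_t at t = 3.0000: 167.286611
  t * PV_t at t = 4.0000: 213.036117
  t * PV_t at t = 5.0000: 4228.421028
Macaulay duration D = 4786.636841 / 1074.215496 = 4.455937
Modified duration = D / (1 + y/m) = 4.455937 / (1 + 0.047000) = 4.255910


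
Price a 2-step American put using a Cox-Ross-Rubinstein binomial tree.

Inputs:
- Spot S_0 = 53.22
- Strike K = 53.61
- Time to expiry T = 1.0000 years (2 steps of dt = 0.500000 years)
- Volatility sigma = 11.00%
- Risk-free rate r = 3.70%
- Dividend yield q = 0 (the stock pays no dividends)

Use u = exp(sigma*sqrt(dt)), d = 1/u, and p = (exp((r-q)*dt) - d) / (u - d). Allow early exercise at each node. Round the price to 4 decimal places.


dt = T/N = 0.500000
u = exp(sigma*sqrt(dt)) = 1.080887; d = 1/u = 0.925166
p = (exp((r-q)*dt) - d) / (u - d) = 0.600473
Discount per step: exp(-r*dt) = 0.981670
Stock lattice S(k, i) with i counting down-moves:
  k=0: S(0,0) = 53.2200
  k=1: S(1,0) = 57.5248; S(1,1) = 49.2374
  k=2: S(2,0) = 62.1778; S(2,1) = 53.2200; S(2,2) = 45.5527
Terminal payoffs V(N, i) = max(K - S_T, 0):
  V(2,0) = 0.000000; V(2,1) = 0.390000; V(2,2) = 8.057260
Backward induction: V(k, i) = exp(-r*dt) * [p * V(k+1, i) + (1-p) * V(k+1, i+1)]; then take max(V_cont, immediate exercise) for American.
  V(1,0) = exp(-r*dt) * [p*0.000000 + (1-p)*0.390000] = 0.152960; exercise = 0.000000; V(1,0) = max -> 0.152960
  V(1,1) = exp(-r*dt) * [p*0.390000 + (1-p)*8.057260] = 3.389981; exercise = 4.372648; V(1,1) = max -> 4.372648
  V(0,0) = exp(-r*dt) * [p*0.152960 + (1-p)*4.372648] = 1.805134; exercise = 0.390000; V(0,0) = max -> 1.805134

Answer: Price = V(0,0) = 1.8051


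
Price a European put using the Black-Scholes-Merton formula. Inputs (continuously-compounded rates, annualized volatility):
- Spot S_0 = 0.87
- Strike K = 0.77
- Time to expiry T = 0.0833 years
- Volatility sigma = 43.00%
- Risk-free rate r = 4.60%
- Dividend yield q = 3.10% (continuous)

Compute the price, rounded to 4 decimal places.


Answer: Price = 0.0085

Derivation:
d1 = (ln(S/K) + (r - q + 0.5*sigma^2) * T) / (sigma * sqrt(T)) = 1.05598304
d2 = d1 - sigma * sqrt(T) = 0.93187756
exp(-rT) = 0.99617553; exp(-qT) = 0.99742103
P = K * exp(-rT) * N(-d2) - S_0 * exp(-qT) * N(-d1)
N(-d1) = 0.14548798; N(-d2) = 0.17569990
P = 0.7700 * 0.99617553 * 0.17569990 - 0.8700 * 0.99742103 * 0.14548798 = 0.0085


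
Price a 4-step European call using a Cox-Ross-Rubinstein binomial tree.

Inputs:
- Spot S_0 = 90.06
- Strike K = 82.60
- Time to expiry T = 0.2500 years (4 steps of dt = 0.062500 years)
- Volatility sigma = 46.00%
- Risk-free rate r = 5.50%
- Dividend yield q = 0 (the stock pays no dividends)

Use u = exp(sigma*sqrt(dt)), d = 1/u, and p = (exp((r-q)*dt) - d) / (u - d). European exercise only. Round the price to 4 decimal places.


dt = T/N = 0.062500
u = exp(sigma*sqrt(dt)) = 1.121873; d = 1/u = 0.891366
p = (exp((r-q)*dt) - d) / (u - d) = 0.486220
Discount per step: exp(-r*dt) = 0.996568
Stock lattice S(k, i) with i counting down-moves:
  k=0: S(0,0) = 90.0600
  k=1: S(1,0) = 101.0359; S(1,1) = 80.2764
  k=2: S(2,0) = 113.3495; S(2,1) = 90.0600; S(2,2) = 71.5557
  k=3: S(3,0) = 127.1638; S(3,1) = 101.0359; S(3,2) = 80.2764; S(3,3) = 63.7823
  k=4: S(4,0) = 142.6617; S(4,1) = 113.3495; S(4,2) = 90.0600; S(4,3) = 71.5557; S(4,4) = 56.8534
Terminal payoffs V(N, i) = max(S_T - K, 0):
  V(4,0) = 60.061703; V(4,1) = 30.749517; V(4,2) = 7.460000; V(4,3) = 0.000000; V(4,4) = 0.000000
Backward induction: V(k, i) = exp(-r*dt) * [p * V(k+1, i) + (1-p) * V(k+1, i+1)].
  V(3,0) = exp(-r*dt) * [p*60.061703 + (1-p)*30.749517] = 44.847262
  V(3,1) = exp(-r*dt) * [p*30.749517 + (1-p)*7.460000] = 18.719372
  V(3,2) = exp(-r*dt) * [p*7.460000 + (1-p)*0.000000] = 3.614755
  V(3,3) = exp(-r*dt) * [p*0.000000 + (1-p)*0.000000] = 0.000000
  V(2,0) = exp(-r*dt) * [p*44.847262 + (1-p)*18.719372] = 31.315444
  V(2,1) = exp(-r*dt) * [p*18.719372 + (1-p)*3.614755] = 10.921316
  V(2,2) = exp(-r*dt) * [p*3.614755 + (1-p)*0.000000] = 1.751535
  V(1,0) = exp(-r*dt) * [p*31.315444 + (1-p)*10.921316] = 20.765845
  V(1,1) = exp(-r*dt) * [p*10.921316 + (1-p)*1.751535] = 6.188756
  V(0,0) = exp(-r*dt) * [p*20.765845 + (1-p)*6.188756] = 13.230870

Answer: Price = V(0,0) = 13.2309


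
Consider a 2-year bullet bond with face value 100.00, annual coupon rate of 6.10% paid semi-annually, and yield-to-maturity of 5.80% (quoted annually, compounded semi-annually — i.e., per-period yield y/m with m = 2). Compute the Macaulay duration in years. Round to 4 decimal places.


Coupon per period c = face * coupon_rate / m = 3.050000
Periods per year m = 2; per-period yield y/m = 0.029000
Number of cashflows N = 4
Cashflows (t years, CF_t, discount factor 1/(1+y/m)^(m*t), PV):
  t = 0.5000: CF_t = 3.050000, DF = 0.971817, PV = 2.964043
  t = 1.0000: CF_t = 3.050000, DF = 0.944429, PV = 2.880508
  t = 1.5000: CF_t = 3.050000, DF = 0.917812, PV = 2.799328
  t = 2.0000: CF_t = 103.050000, DF = 0.891946, PV = 91.915022
Price P = sum_t PV_t = 100.558901
Macaulay numerator sum_t t * PV_t:
  t * PV_t at t = 0.5000: 1.482021
  t * PV_t at t = 1.0000: 2.880508
  t * PV_t at t = 1.5000: 4.198991
  t * PV_t at t = 2.0000: 183.830045
Macaulay duration D = (sum_t t * PV_t) / P = 192.391565 / 100.558901 = 1.913223

Answer: Macaulay duration = 1.9132 years


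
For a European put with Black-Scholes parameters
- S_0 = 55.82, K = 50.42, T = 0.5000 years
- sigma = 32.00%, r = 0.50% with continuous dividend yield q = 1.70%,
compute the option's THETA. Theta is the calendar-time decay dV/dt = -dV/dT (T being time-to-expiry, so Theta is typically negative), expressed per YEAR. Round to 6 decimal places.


Answer: Theta = -4.510352

Derivation:
d1 = 0.5362711367; d2 = 0.3099969668
phi(d1) = 0.3455106196; exp(-qT) = 0.9915360229; exp(-rT) = 0.9975031224
Theta = -S*exp(-qT)*phi(d1)*sigma/(2*sqrt(T)) + r*K*exp(-rT)*N(-d2) - q*S*exp(-qT)*N(-d1)
N(-d1) = 0.2958855878; N(-d2) = 0.3782816315; sqrt(T) = 0.7071067812
Term 1 = -55.8200 * 0.9915360229 * 0.3455106196 * 0.3200 / (2 * 0.7071067812) = -4.3270778610
Term 2 = 0.0050 * 50.4200 * 0.9975031224 * 0.3782816315 = 0.0951266851
Term 3 = -0.0170 * 55.8200 * 0.9915360229 * 0.2958855878 = -0.2784011739
Theta = -4.3270778610 + (0.0951266851) + (-0.2784011739) = -4.510352


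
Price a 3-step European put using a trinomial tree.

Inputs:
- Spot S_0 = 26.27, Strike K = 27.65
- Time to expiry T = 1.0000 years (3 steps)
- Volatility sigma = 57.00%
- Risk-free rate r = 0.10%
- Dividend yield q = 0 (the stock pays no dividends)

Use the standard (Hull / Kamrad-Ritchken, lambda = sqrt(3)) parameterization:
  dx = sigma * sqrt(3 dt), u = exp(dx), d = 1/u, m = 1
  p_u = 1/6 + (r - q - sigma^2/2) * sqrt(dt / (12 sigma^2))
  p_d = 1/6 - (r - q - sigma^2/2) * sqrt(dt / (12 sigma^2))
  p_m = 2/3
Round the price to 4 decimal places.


Answer: Price = V(0,0) = 6.3865

Derivation:
dt = T/N = 0.333333; dx = sigma*sqrt(3*dt) = 0.570000
u = exp(dx) = 1.768267; d = 1/u = 0.565525
p_u = 0.119459, p_m = 0.666667, p_d = 0.213874
Discount per step: exp(-r*dt) = 0.999667
Stock lattice S(k, j) with j the centered position index:
  k=0: S(0,+0) = 26.2700
  k=1: S(1,-1) = 14.8564; S(1,+0) = 26.2700; S(1,+1) = 46.4524
  k=2: S(2,-2) = 8.4016; S(2,-1) = 14.8564; S(2,+0) = 26.2700; S(2,+1) = 46.4524; S(2,+2) = 82.1402
  k=3: S(3,-3) = 4.7513; S(3,-2) = 8.4016; S(3,-1) = 14.8564; S(3,+0) = 26.2700; S(3,+1) = 46.4524; S(3,+2) = 82.1402; S(3,+3) = 145.2458
Terminal payoffs V(N, j) = max(K - S_T, 0):
  V(3,-3) = 22.898656; V(3,-2) = 19.248354; V(3,-1) = 12.793647; V(3,+0) = 1.380000; V(3,+1) = 0.000000; V(3,+2) = 0.000000; V(3,+3) = 0.000000
Backward induction: V(k, j) = exp(-r*dt) * [p_u * V(k+1, j+1) + p_m * V(k+1, j) + p_d * V(k+1, j-1)]
  V(2,-2) = exp(-r*dt) * [p_u*12.793647 + p_m*19.248354 + p_d*22.898656] = 19.251568
  V(2,-1) = exp(-r*dt) * [p_u*1.380000 + p_m*12.793647 + p_d*19.248354] = 12.806410
  V(2,+0) = exp(-r*dt) * [p_u*0.000000 + p_m*1.380000 + p_d*12.793647] = 3.655013
  V(2,+1) = exp(-r*dt) * [p_u*0.000000 + p_m*0.000000 + p_d*1.380000] = 0.295048
  V(2,+2) = exp(-r*dt) * [p_u*0.000000 + p_m*0.000000 + p_d*0.000000] = 0.000000
  V(1,-1) = exp(-r*dt) * [p_u*3.655013 + p_m*12.806410 + p_d*19.251568] = 13.087283
  V(1,+0) = exp(-r*dt) * [p_u*0.295048 + p_m*3.655013 + p_d*12.806410] = 5.209147
  V(1,+1) = exp(-r*dt) * [p_u*0.000000 + p_m*0.295048 + p_d*3.655013] = 0.978086
  V(0,+0) = exp(-r*dt) * [p_u*0.978086 + p_m*5.209147 + p_d*13.087283] = 6.386509


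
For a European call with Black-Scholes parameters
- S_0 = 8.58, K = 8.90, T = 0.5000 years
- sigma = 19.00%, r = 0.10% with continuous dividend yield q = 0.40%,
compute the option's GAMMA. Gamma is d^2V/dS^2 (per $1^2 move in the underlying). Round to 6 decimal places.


d1 = -0.2165411298; d2 = -0.3508914182
phi(d1) = 0.3896978578; exp(-qT) = 0.9980019987; exp(-rT) = 0.9995001250
Gamma = exp(-qT) * phi(d1) / (S * sigma * sqrt(T)) = 0.9980019987 * 0.3896978578 / (8.5800 * 0.1900 * 0.7071067812) = 0.337391

Answer: Gamma = 0.337391


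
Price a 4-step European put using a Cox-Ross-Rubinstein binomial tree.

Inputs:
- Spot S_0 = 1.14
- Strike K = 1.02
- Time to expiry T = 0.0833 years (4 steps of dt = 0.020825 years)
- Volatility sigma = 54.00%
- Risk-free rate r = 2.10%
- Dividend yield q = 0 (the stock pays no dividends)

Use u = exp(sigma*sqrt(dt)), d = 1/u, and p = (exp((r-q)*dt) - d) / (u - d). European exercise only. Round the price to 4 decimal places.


Answer: Price = V(0,0) = 0.0250

Derivation:
dt = T/N = 0.020825
u = exp(sigma*sqrt(dt)) = 1.081043; d = 1/u = 0.925032
p = (exp((r-q)*dt) - d) / (u - d) = 0.483332
Discount per step: exp(-r*dt) = 0.999563
Stock lattice S(k, i) with i counting down-moves:
  k=0: S(0,0) = 1.1400
  k=1: S(1,0) = 1.2324; S(1,1) = 1.0545
  k=2: S(2,0) = 1.3323; S(2,1) = 1.1400; S(2,2) = 0.9755
  k=3: S(3,0) = 1.4402; S(3,1) = 1.2324; S(3,2) = 1.0545; S(3,3) = 0.9024
  k=4: S(4,0) = 1.5570; S(4,1) = 1.3323; S(4,2) = 1.1400; S(4,3) = 0.9755; S(4,4) = 0.8347
Terminal payoffs V(N, i) = max(K - S_T, 0):
  V(4,0) = 0.000000; V(4,1) = 0.000000; V(4,2) = 0.000000; V(4,3) = 0.044520; V(4,4) = 0.185296
Backward induction: V(k, i) = exp(-r*dt) * [p * V(k+1, i) + (1-p) * V(k+1, i+1)].
  V(3,0) = exp(-r*dt) * [p*0.000000 + (1-p)*0.000000] = 0.000000
  V(3,1) = exp(-r*dt) * [p*0.000000 + (1-p)*0.000000] = 0.000000
  V(3,2) = exp(-r*dt) * [p*0.000000 + (1-p)*0.044520] = 0.022992
  V(3,3) = exp(-r*dt) * [p*0.044520 + (1-p)*0.185296] = 0.117203
  V(2,0) = exp(-r*dt) * [p*0.000000 + (1-p)*0.000000] = 0.000000
  V(2,1) = exp(-r*dt) * [p*0.000000 + (1-p)*0.022992] = 0.011874
  V(2,2) = exp(-r*dt) * [p*0.022992 + (1-p)*0.117203] = 0.071636
  V(1,0) = exp(-r*dt) * [p*0.000000 + (1-p)*0.011874] = 0.006132
  V(1,1) = exp(-r*dt) * [p*0.011874 + (1-p)*0.071636] = 0.042733
  V(0,0) = exp(-r*dt) * [p*0.006132 + (1-p)*0.042733] = 0.025032


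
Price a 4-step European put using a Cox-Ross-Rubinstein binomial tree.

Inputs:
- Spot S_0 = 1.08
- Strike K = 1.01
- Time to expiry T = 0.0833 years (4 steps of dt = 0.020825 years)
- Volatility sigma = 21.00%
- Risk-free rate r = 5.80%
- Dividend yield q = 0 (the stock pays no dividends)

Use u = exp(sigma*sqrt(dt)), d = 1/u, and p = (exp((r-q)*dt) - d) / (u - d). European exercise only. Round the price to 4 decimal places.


dt = T/N = 0.020825
u = exp(sigma*sqrt(dt)) = 1.030769; d = 1/u = 0.970150
p = (exp((r-q)*dt) - d) / (u - d) = 0.512362
Discount per step: exp(-r*dt) = 0.998793
Stock lattice S(k, i) with i counting down-moves:
  k=0: S(0,0) = 1.0800
  k=1: S(1,0) = 1.1132; S(1,1) = 1.0478
  k=2: S(2,0) = 1.1475; S(2,1) = 1.0800; S(2,2) = 1.0165
  k=3: S(3,0) = 1.1828; S(3,1) = 1.1132; S(3,2) = 1.0478; S(3,3) = 0.9861
  k=4: S(4,0) = 1.2192; S(4,1) = 1.1475; S(4,2) = 1.0800; S(4,3) = 1.0165; S(4,4) = 0.9567
Terminal payoffs V(N, i) = max(K - S_T, 0):
  V(4,0) = 0.000000; V(4,1) = 0.000000; V(4,2) = 0.000000; V(4,3) = 0.000000; V(4,4) = 0.053293
Backward induction: V(k, i) = exp(-r*dt) * [p * V(k+1, i) + (1-p) * V(k+1, i+1)].
  V(3,0) = exp(-r*dt) * [p*0.000000 + (1-p)*0.000000] = 0.000000
  V(3,1) = exp(-r*dt) * [p*0.000000 + (1-p)*0.000000] = 0.000000
  V(3,2) = exp(-r*dt) * [p*0.000000 + (1-p)*0.000000] = 0.000000
  V(3,3) = exp(-r*dt) * [p*0.000000 + (1-p)*0.053293] = 0.025956
  V(2,0) = exp(-r*dt) * [p*0.000000 + (1-p)*0.000000] = 0.000000
  V(2,1) = exp(-r*dt) * [p*0.000000 + (1-p)*0.000000] = 0.000000
  V(2,2) = exp(-r*dt) * [p*0.000000 + (1-p)*0.025956] = 0.012642
  V(1,0) = exp(-r*dt) * [p*0.000000 + (1-p)*0.000000] = 0.000000
  V(1,1) = exp(-r*dt) * [p*0.000000 + (1-p)*0.012642] = 0.006157
  V(0,0) = exp(-r*dt) * [p*0.000000 + (1-p)*0.006157] = 0.002999

Answer: Price = V(0,0) = 0.0030


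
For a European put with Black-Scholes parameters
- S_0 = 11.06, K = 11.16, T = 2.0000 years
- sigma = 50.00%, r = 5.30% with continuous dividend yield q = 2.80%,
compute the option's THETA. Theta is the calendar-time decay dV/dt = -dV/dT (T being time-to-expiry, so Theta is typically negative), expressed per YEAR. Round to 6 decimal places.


Answer: Theta = -0.449463

Derivation:
d1 = 0.4115347878; d2 = -0.2955719934
phi(d1) = 0.3665505012; exp(-qT) = 0.9455391359; exp(-rT) = 0.8994246481
Theta = -S*exp(-qT)*phi(d1)*sigma/(2*sqrt(T)) + r*K*exp(-rT)*N(-d2) - q*S*exp(-qT)*N(-d1)
N(-d1) = 0.3403402191; N(-d2) = 0.6162215178; sqrt(T) = 1.4142135624
Term 1 = -11.0600 * 0.9455391359 * 0.3665505012 * 0.5000 / (2 * 1.4142135624) = -0.6776313102
Term 2 = 0.0530 * 11.1600 * 0.8994246481 * 0.6162215178 = 0.3278247272
Term 3 = -0.0280 * 11.0600 * 0.9455391359 * 0.3403402191 = -0.0996565714
Theta = -0.6776313102 + (0.3278247272) + (-0.0996565714) = -0.449463


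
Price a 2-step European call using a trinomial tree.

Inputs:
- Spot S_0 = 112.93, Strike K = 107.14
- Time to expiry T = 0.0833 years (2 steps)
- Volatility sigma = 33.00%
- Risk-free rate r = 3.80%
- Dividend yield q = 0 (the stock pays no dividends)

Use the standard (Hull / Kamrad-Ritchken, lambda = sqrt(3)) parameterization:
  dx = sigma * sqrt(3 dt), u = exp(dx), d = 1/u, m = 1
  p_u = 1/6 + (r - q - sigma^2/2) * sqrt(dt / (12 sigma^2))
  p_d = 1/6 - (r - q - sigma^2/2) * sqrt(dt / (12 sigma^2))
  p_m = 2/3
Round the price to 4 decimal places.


dt = T/N = 0.041650; dx = sigma*sqrt(3*dt) = 0.116649
u = exp(dx) = 1.123725; d = 1/u = 0.889897
p_u = 0.163730, p_m = 0.666667, p_d = 0.169603
Discount per step: exp(-r*dt) = 0.998419
Stock lattice S(k, j) with j the centered position index:
  k=0: S(0,+0) = 112.9300
  k=1: S(1,-1) = 100.4961; S(1,+0) = 112.9300; S(1,+1) = 126.9023
  k=2: S(2,-2) = 89.4312; S(2,-1) = 100.4961; S(2,+0) = 112.9300; S(2,+1) = 126.9023; S(2,+2) = 142.6033
Terminal payoffs V(N, j) = max(S_T - K, 0):
  V(2,-2) = 0.000000; V(2,-1) = 0.000000; V(2,+0) = 5.790000; V(2,+1) = 19.762292; V(2,+2) = 35.463310
Backward induction: V(k, j) = exp(-r*dt) * [p_u * V(k+1, j+1) + p_m * V(k+1, j) + p_d * V(k+1, j-1)]
  V(1,-1) = exp(-r*dt) * [p_u*5.790000 + p_m*0.000000 + p_d*0.000000] = 0.946497
  V(1,+0) = exp(-r*dt) * [p_u*19.762292 + p_m*5.790000 + p_d*0.000000] = 7.084457
  V(1,+1) = exp(-r*dt) * [p_u*35.463310 + p_m*19.762292 + p_d*5.790000] = 19.931699
  V(0,+0) = exp(-r*dt) * [p_u*19.931699 + p_m*7.084457 + p_d*0.946497] = 8.134032

Answer: Price = V(0,0) = 8.1340


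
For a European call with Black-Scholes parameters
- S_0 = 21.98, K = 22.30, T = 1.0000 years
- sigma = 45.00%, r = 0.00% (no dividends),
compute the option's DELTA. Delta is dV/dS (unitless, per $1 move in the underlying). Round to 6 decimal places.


Answer: Delta = 0.576474

Derivation:
d1 = 0.1928806011; d2 = -0.2571193989
phi(d1) = 0.3915899642; exp(-qT) = 1.0000000000; exp(-rT) = 1.0000000000
N(d1) = 0.5764737611
Delta = exp(-qT) * N(d1) = 1.0000000000 * 0.5764737611 = 0.576474


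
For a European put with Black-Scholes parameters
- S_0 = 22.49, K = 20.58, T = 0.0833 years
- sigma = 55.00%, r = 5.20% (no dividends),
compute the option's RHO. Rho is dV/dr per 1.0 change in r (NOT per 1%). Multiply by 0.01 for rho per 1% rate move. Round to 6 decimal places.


d1 = 0.6657556326; d2 = 0.5070160660
phi(d1) = 0.3196419505; exp(-qT) = 1.0000000000; exp(-rT) = 0.9956777678
N(-d2) = 0.3060717729
Rho = -K*T*exp(-rT)*N(-d2) = -20.5800 * 0.0833 * 0.9956777678 * 0.3060717729 = -0.522435

Answer: Rho = -0.522435


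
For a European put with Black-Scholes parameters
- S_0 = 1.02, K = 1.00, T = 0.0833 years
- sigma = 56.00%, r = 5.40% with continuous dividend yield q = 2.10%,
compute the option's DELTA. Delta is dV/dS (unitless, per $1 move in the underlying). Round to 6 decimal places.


Answer: Delta = -0.412081

Derivation:
d1 = 0.2203421756; d2 = 0.0587164351
phi(d1) = 0.3893744234; exp(-qT) = 0.9982522291; exp(-rT) = 0.9955119017
N(-d1) = 0.4128023379
Delta = -exp(-qT) * N(-d1) = -0.9982522291 * 0.4128023379 = -0.412081


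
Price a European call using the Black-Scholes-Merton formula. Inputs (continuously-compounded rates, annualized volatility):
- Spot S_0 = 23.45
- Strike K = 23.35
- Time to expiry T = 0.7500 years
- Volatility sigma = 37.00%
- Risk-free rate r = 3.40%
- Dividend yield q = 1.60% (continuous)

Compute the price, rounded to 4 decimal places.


d1 = (ln(S/K) + (r - q + 0.5*sigma^2) * T) / (sigma * sqrt(T)) = 0.21568249
d2 = d1 - sigma * sqrt(T) = -0.10474691
exp(-rT) = 0.97482238; exp(-qT) = 0.98807171
C = S_0 * exp(-qT) * N(d1) - K * exp(-rT) * N(d2)
N(d1) = 0.58538237; N(d2) = 0.45828832
C = 23.4500 * 0.98807171 * 0.58538237 - 23.3500 * 0.97482238 * 0.45828832 = 3.1319

Answer: Price = 3.1319


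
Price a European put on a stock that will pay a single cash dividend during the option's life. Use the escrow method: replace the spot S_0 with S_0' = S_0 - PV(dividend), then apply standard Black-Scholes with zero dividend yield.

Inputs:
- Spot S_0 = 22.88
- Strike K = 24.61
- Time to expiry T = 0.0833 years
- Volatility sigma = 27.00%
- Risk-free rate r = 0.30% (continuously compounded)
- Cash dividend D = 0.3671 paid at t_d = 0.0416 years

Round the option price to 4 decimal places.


PV(D) = D * exp(-r * t_d) = 0.3671 * 0.99987521 = 0.36705419
S_0' = S_0 - PV(D) = 22.8800 - 0.36705419 = 22.51294581
d1 = (ln(S_0'/K) + (r + sigma^2/2)*T) / (sigma*sqrt(T)) = -1.10072889
d2 = d1 - sigma*sqrt(T) = -1.17865559
exp(-rT) = 0.99975013
N(-d1) = 0.86449267; N(-d2) = 0.88073233
P = K * exp(-rT) * N(-d2) - S_0' * N(-d1) = 24.6100 * 0.99975013 * 0.88073233 - 22.51294581 * 0.86449267 = 2.2071

Answer: Price = 2.2071


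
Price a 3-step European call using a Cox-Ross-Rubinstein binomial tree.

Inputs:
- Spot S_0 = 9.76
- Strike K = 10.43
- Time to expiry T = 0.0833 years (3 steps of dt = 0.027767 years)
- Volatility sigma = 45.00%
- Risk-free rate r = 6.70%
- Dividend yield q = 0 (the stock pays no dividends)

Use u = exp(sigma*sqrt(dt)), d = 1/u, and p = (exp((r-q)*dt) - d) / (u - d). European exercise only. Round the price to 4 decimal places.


Answer: Price = V(0,0) = 0.2475

Derivation:
dt = T/N = 0.027767
u = exp(sigma*sqrt(dt)) = 1.077868; d = 1/u = 0.927757
p = (exp((r-q)*dt) - d) / (u - d) = 0.493667
Discount per step: exp(-r*dt) = 0.998141
Stock lattice S(k, i) with i counting down-moves:
  k=0: S(0,0) = 9.7600
  k=1: S(1,0) = 10.5200; S(1,1) = 9.0549
  k=2: S(2,0) = 11.3392; S(2,1) = 9.7600; S(2,2) = 8.4008
  k=3: S(3,0) = 12.2221; S(3,1) = 10.5200; S(3,2) = 9.0549; S(3,3) = 7.7939
Terminal payoffs V(N, i) = max(S_T - K, 0):
  V(3,0) = 1.792120; V(3,1) = 0.089991; V(3,2) = 0.000000; V(3,3) = 0.000000
Backward induction: V(k, i) = exp(-r*dt) * [p * V(k+1, i) + (1-p) * V(k+1, i+1)].
  V(2,0) = exp(-r*dt) * [p*1.792120 + (1-p)*0.089991] = 0.928548
  V(2,1) = exp(-r*dt) * [p*0.089991 + (1-p)*0.000000] = 0.044343
  V(2,2) = exp(-r*dt) * [p*0.000000 + (1-p)*0.000000] = 0.000000
  V(1,0) = exp(-r*dt) * [p*0.928548 + (1-p)*0.044343] = 0.479952
  V(1,1) = exp(-r*dt) * [p*0.044343 + (1-p)*0.000000] = 0.021850
  V(0,0) = exp(-r*dt) * [p*0.479952 + (1-p)*0.021850] = 0.247539


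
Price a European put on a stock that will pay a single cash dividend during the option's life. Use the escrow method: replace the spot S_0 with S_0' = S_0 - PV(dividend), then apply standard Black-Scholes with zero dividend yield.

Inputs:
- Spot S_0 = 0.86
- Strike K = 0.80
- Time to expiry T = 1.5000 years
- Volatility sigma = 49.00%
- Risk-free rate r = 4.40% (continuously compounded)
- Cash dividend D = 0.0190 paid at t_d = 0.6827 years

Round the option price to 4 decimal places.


PV(D) = D * exp(-r * t_d) = 0.0190 * 0.97040788 = 0.01843775
S_0' = S_0 - PV(D) = 0.8600 - 0.01843775 = 0.84156225
d1 = (ln(S_0'/K) + (r + sigma^2/2)*T) / (sigma*sqrt(T)) = 0.49443577
d2 = d1 - sigma*sqrt(T) = -0.10568922
exp(-rT) = 0.93613086
N(-d1) = 0.31049923; N(-d2) = 0.54208553
P = K * exp(-rT) * N(-d2) - S_0' * N(-d1) = 0.8000 * 0.93613086 * 0.54208553 - 0.84156225 * 0.31049923 = 0.1447

Answer: Price = 0.1447


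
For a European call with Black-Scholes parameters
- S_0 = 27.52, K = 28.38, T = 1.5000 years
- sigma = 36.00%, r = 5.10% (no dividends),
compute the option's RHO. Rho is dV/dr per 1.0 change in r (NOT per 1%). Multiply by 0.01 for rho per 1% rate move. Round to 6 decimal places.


Answer: Rho = 17.885003

Derivation:
d1 = 0.3241680612; d2 = -0.1167400925
phi(d1) = 0.3785220320; exp(-qT) = 1.0000000000; exp(-rT) = 0.9263529143
N(d2) = 0.4535330091
Rho = K*T*exp(-rT)*N(d2) = 28.3800 * 1.5000 * 0.9263529143 * 0.4535330091 = 17.885003


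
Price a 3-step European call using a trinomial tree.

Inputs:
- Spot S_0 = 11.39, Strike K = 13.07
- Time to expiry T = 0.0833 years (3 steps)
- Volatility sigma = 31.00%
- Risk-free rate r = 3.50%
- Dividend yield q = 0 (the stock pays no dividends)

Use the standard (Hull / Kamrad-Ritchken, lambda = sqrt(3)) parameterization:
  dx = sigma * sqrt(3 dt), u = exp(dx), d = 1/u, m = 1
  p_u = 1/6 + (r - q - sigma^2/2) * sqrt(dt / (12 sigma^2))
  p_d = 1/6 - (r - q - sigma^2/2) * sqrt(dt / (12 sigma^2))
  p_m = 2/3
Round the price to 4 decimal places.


Answer: Price = V(0,0) = 0.0380

Derivation:
dt = T/N = 0.027767; dx = sigma*sqrt(3*dt) = 0.089471
u = exp(dx) = 1.093596; d = 1/u = 0.914414
p_u = 0.164642, p_m = 0.666667, p_d = 0.168692
Discount per step: exp(-r*dt) = 0.999029
Stock lattice S(k, j) with j the centered position index:
  k=0: S(0,+0) = 11.3900
  k=1: S(1,-1) = 10.4152; S(1,+0) = 11.3900; S(1,+1) = 12.4561
  k=2: S(2,-2) = 9.5238; S(2,-1) = 10.4152; S(2,+0) = 11.3900; S(2,+1) = 12.4561; S(2,+2) = 13.6219
  k=3: S(3,-3) = 8.7087; S(3,-2) = 9.5238; S(3,-1) = 10.4152; S(3,+0) = 11.3900; S(3,+1) = 12.4561; S(3,+2) = 13.6219; S(3,+3) = 14.8969
Terminal payoffs V(N, j) = max(S_T - K, 0):
  V(3,-3) = 0.000000; V(3,-2) = 0.000000; V(3,-1) = 0.000000; V(3,+0) = 0.000000; V(3,+1) = 0.000000; V(3,+2) = 0.551897; V(3,+3) = 1.826853
Backward induction: V(k, j) = exp(-r*dt) * [p_u * V(k+1, j+1) + p_m * V(k+1, j) + p_d * V(k+1, j-1)]
  V(2,-2) = exp(-r*dt) * [p_u*0.000000 + p_m*0.000000 + p_d*0.000000] = 0.000000
  V(2,-1) = exp(-r*dt) * [p_u*0.000000 + p_m*0.000000 + p_d*0.000000] = 0.000000
  V(2,+0) = exp(-r*dt) * [p_u*0.000000 + p_m*0.000000 + p_d*0.000000] = 0.000000
  V(2,+1) = exp(-r*dt) * [p_u*0.551897 + p_m*0.000000 + p_d*0.000000] = 0.090777
  V(2,+2) = exp(-r*dt) * [p_u*1.826853 + p_m*0.551897 + p_d*0.000000] = 0.668058
  V(1,-1) = exp(-r*dt) * [p_u*0.000000 + p_m*0.000000 + p_d*0.000000] = 0.000000
  V(1,+0) = exp(-r*dt) * [p_u*0.090777 + p_m*0.000000 + p_d*0.000000] = 0.014931
  V(1,+1) = exp(-r*dt) * [p_u*0.668058 + p_m*0.090777 + p_d*0.000000] = 0.170343
  V(0,+0) = exp(-r*dt) * [p_u*0.170343 + p_m*0.014931 + p_d*0.000000] = 0.037963
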